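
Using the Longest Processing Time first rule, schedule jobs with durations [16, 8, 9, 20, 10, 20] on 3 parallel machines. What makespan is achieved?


Sort jobs in decreasing order (LPT): [20, 20, 16, 10, 9, 8]
Assign each job to the least loaded machine:
  Machine 1: jobs [20, 9], load = 29
  Machine 2: jobs [20, 8], load = 28
  Machine 3: jobs [16, 10], load = 26
Makespan = max load = 29

29


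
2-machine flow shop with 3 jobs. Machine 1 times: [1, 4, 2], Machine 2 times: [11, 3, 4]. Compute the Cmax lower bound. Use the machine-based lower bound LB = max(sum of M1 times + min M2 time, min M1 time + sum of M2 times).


LB1 = sum(M1 times) + min(M2 times) = 7 + 3 = 10
LB2 = min(M1 times) + sum(M2 times) = 1 + 18 = 19
Lower bound = max(LB1, LB2) = max(10, 19) = 19

19


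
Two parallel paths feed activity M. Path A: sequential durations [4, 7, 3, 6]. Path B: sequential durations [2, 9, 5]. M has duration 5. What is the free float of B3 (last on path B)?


ES(B3) = sum of predecessors on chain B = 11
EF(B3) = ES + duration = 11 + 5 = 16
Successor of B3 is M. ES(M) = max(sum(A), sum(B)) = max(20, 16) = 20
Free float = ES(successor) - EF(current) = 20 - 16 = 4

4


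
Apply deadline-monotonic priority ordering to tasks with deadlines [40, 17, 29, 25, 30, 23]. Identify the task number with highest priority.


Sort tasks by relative deadline (ascending):
  Task 2: deadline = 17
  Task 6: deadline = 23
  Task 4: deadline = 25
  Task 3: deadline = 29
  Task 5: deadline = 30
  Task 1: deadline = 40
Priority order (highest first): [2, 6, 4, 3, 5, 1]
Highest priority task = 2

2


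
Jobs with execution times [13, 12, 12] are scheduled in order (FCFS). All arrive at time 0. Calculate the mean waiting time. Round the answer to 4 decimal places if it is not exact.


FCFS order (as given): [13, 12, 12]
Waiting times:
  Job 1: wait = 0
  Job 2: wait = 13
  Job 3: wait = 25
Sum of waiting times = 38
Average waiting time = 38/3 = 12.6667

12.6667


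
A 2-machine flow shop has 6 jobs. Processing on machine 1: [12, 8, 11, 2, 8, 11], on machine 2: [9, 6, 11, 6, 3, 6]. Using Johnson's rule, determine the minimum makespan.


Apply Johnson's rule:
  Group 1 (a <= b): [(4, 2, 6), (3, 11, 11)]
  Group 2 (a > b): [(1, 12, 9), (2, 8, 6), (6, 11, 6), (5, 8, 3)]
Optimal job order: [4, 3, 1, 2, 6, 5]
Schedule:
  Job 4: M1 done at 2, M2 done at 8
  Job 3: M1 done at 13, M2 done at 24
  Job 1: M1 done at 25, M2 done at 34
  Job 2: M1 done at 33, M2 done at 40
  Job 6: M1 done at 44, M2 done at 50
  Job 5: M1 done at 52, M2 done at 55
Makespan = 55

55


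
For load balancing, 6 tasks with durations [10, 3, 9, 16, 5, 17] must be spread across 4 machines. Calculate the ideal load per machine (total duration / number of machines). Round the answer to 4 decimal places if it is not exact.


Total processing time = 10 + 3 + 9 + 16 + 5 + 17 = 60
Number of machines = 4
Ideal balanced load = 60 / 4 = 15.0

15.0


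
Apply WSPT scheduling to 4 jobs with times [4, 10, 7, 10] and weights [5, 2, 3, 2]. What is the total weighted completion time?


Compute p/w ratios and sort ascending (WSPT): [(4, 5), (7, 3), (10, 2), (10, 2)]
Compute weighted completion times:
  Job (p=4,w=5): C=4, w*C=5*4=20
  Job (p=7,w=3): C=11, w*C=3*11=33
  Job (p=10,w=2): C=21, w*C=2*21=42
  Job (p=10,w=2): C=31, w*C=2*31=62
Total weighted completion time = 157

157


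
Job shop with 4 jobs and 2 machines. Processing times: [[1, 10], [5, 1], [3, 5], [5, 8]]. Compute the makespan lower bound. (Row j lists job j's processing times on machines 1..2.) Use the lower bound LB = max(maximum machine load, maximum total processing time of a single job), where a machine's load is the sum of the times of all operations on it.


Machine loads:
  Machine 1: 1 + 5 + 3 + 5 = 14
  Machine 2: 10 + 1 + 5 + 8 = 24
Max machine load = 24
Job totals:
  Job 1: 11
  Job 2: 6
  Job 3: 8
  Job 4: 13
Max job total = 13
Lower bound = max(24, 13) = 24

24


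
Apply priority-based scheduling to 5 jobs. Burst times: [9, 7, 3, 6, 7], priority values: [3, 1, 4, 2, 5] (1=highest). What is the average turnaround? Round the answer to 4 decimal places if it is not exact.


Sort by priority (ascending = highest first):
Order: [(1, 7), (2, 6), (3, 9), (4, 3), (5, 7)]
Completion times:
  Priority 1, burst=7, C=7
  Priority 2, burst=6, C=13
  Priority 3, burst=9, C=22
  Priority 4, burst=3, C=25
  Priority 5, burst=7, C=32
Average turnaround = 99/5 = 19.8

19.8


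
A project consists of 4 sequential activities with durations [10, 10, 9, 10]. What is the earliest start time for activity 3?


Activity 3 starts after activities 1 through 2 complete.
Predecessor durations: [10, 10]
ES = 10 + 10 = 20

20


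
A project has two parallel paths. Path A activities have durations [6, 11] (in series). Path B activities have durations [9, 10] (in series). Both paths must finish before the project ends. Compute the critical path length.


Path A total = 6 + 11 = 17
Path B total = 9 + 10 = 19
Critical path = longest path = max(17, 19) = 19

19


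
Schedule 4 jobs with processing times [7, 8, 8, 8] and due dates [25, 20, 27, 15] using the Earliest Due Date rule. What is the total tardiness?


Sort by due date (EDD order): [(8, 15), (8, 20), (7, 25), (8, 27)]
Compute completion times and tardiness:
  Job 1: p=8, d=15, C=8, tardiness=max(0,8-15)=0
  Job 2: p=8, d=20, C=16, tardiness=max(0,16-20)=0
  Job 3: p=7, d=25, C=23, tardiness=max(0,23-25)=0
  Job 4: p=8, d=27, C=31, tardiness=max(0,31-27)=4
Total tardiness = 4

4


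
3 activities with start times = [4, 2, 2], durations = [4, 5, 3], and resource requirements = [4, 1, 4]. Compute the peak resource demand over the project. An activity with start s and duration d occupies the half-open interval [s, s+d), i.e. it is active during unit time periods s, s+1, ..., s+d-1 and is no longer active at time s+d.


Each activity i is active on [start_i, start_i + duration_i).
Compute total resource usage per time slot:
  t=0: active resources = [], total = 0
  t=1: active resources = [], total = 0
  t=2: active resources = [1, 4], total = 5
  t=3: active resources = [1, 4], total = 5
  t=4: active resources = [4, 1, 4], total = 9
  t=5: active resources = [4, 1], total = 5
  t=6: active resources = [4, 1], total = 5
  t=7: active resources = [4], total = 4
Peak resource demand = 9

9


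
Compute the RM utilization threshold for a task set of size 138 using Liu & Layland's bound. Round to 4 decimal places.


Compute 2^(1/138) = 1.0050354411
Subtract 1: 1.0050354411 - 1 = 0.0050354411
Multiply by n: 138 * 0.0050354411 = 0.6948908718
Round to 4 dp: 0.6949

0.6949


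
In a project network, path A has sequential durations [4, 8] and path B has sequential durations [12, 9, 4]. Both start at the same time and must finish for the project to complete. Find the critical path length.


Path A total = 4 + 8 = 12
Path B total = 12 + 9 + 4 = 25
Critical path = longest path = max(12, 25) = 25

25


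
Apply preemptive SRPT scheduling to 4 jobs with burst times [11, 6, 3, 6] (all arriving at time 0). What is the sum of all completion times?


Since all jobs arrive at t=0, SRPT equals SPT ordering.
SPT order: [3, 6, 6, 11]
Completion times:
  Job 1: p=3, C=3
  Job 2: p=6, C=9
  Job 3: p=6, C=15
  Job 4: p=11, C=26
Total completion time = 3 + 9 + 15 + 26 = 53

53


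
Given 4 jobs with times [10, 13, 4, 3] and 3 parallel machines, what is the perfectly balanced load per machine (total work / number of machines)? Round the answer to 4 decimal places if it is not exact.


Total processing time = 10 + 13 + 4 + 3 = 30
Number of machines = 3
Ideal balanced load = 30 / 3 = 10.0

10.0


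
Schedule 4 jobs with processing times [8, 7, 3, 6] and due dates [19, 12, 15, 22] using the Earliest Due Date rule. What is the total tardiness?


Sort by due date (EDD order): [(7, 12), (3, 15), (8, 19), (6, 22)]
Compute completion times and tardiness:
  Job 1: p=7, d=12, C=7, tardiness=max(0,7-12)=0
  Job 2: p=3, d=15, C=10, tardiness=max(0,10-15)=0
  Job 3: p=8, d=19, C=18, tardiness=max(0,18-19)=0
  Job 4: p=6, d=22, C=24, tardiness=max(0,24-22)=2
Total tardiness = 2

2


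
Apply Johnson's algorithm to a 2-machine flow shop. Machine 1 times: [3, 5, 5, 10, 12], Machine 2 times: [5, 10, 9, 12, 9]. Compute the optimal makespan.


Apply Johnson's rule:
  Group 1 (a <= b): [(1, 3, 5), (2, 5, 10), (3, 5, 9), (4, 10, 12)]
  Group 2 (a > b): [(5, 12, 9)]
Optimal job order: [1, 2, 3, 4, 5]
Schedule:
  Job 1: M1 done at 3, M2 done at 8
  Job 2: M1 done at 8, M2 done at 18
  Job 3: M1 done at 13, M2 done at 27
  Job 4: M1 done at 23, M2 done at 39
  Job 5: M1 done at 35, M2 done at 48
Makespan = 48

48


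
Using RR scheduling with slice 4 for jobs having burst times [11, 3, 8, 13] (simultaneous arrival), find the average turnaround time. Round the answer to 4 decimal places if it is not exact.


Time quantum = 4
Execution trace:
  J1 runs 4 units, time = 4
  J2 runs 3 units, time = 7
  J3 runs 4 units, time = 11
  J4 runs 4 units, time = 15
  J1 runs 4 units, time = 19
  J3 runs 4 units, time = 23
  J4 runs 4 units, time = 27
  J1 runs 3 units, time = 30
  J4 runs 4 units, time = 34
  J4 runs 1 units, time = 35
Finish times: [30, 7, 23, 35]
Average turnaround = 95/4 = 23.75

23.75


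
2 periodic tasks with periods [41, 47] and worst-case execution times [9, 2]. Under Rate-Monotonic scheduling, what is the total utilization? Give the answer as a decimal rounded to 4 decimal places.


Compute individual utilizations (exact fractions):
  Task 1: C/T = 9/41 (approx. 0.2195)
  Task 2: C/T = 2/47 (approx. 0.0426)
Total utilization U = 9/41 + 2/47 = 505/1927
Rounded to 4 decimal places: U = 0.2621
RM (Liu & Layland) bound for 2 tasks = 0.828427; compare with U = 505/1927 (approx. 0.262065)
U <= bound, so schedulable by RM sufficient condition.

0.2621


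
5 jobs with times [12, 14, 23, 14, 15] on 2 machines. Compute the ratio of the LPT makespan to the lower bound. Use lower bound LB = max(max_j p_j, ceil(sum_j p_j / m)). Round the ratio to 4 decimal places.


LPT order: [23, 15, 14, 14, 12]
Machine loads after assignment: [37, 41]
LPT makespan = 41
Lower bound = max(max_job, ceil(total/2)) = max(23, 39) = 39
Ratio = 41 / 39 = 1.0513

1.0513


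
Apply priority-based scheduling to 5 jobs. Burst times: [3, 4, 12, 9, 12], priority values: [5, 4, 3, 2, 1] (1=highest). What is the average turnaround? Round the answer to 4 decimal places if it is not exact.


Sort by priority (ascending = highest first):
Order: [(1, 12), (2, 9), (3, 12), (4, 4), (5, 3)]
Completion times:
  Priority 1, burst=12, C=12
  Priority 2, burst=9, C=21
  Priority 3, burst=12, C=33
  Priority 4, burst=4, C=37
  Priority 5, burst=3, C=40
Average turnaround = 143/5 = 28.6

28.6


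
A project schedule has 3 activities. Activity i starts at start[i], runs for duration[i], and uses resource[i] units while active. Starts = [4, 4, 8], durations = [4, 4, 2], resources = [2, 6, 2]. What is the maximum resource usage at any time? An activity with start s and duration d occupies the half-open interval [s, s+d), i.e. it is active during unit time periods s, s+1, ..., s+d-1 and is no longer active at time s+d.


Each activity i is active on [start_i, start_i + duration_i).
Compute total resource usage per time slot:
  t=0: active resources = [], total = 0
  t=1: active resources = [], total = 0
  t=2: active resources = [], total = 0
  t=3: active resources = [], total = 0
  t=4: active resources = [2, 6], total = 8
  t=5: active resources = [2, 6], total = 8
  t=6: active resources = [2, 6], total = 8
  t=7: active resources = [2, 6], total = 8
  t=8: active resources = [2], total = 2
  t=9: active resources = [2], total = 2
Peak resource demand = 8

8


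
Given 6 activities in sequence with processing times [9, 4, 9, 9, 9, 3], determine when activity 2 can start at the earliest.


Activity 2 starts after activities 1 through 1 complete.
Predecessor durations: [9]
ES = 9 = 9

9


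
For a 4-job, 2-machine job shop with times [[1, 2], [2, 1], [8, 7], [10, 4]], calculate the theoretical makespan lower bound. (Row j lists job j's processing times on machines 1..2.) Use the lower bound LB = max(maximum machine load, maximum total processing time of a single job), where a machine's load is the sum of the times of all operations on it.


Machine loads:
  Machine 1: 1 + 2 + 8 + 10 = 21
  Machine 2: 2 + 1 + 7 + 4 = 14
Max machine load = 21
Job totals:
  Job 1: 3
  Job 2: 3
  Job 3: 15
  Job 4: 14
Max job total = 15
Lower bound = max(21, 15) = 21

21


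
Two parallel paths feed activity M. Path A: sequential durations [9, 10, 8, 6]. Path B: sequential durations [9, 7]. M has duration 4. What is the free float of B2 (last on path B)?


ES(B2) = sum of predecessors on chain B = 9
EF(B2) = ES + duration = 9 + 7 = 16
Successor of B2 is M. ES(M) = max(sum(A), sum(B)) = max(33, 16) = 33
Free float = ES(successor) - EF(current) = 33 - 16 = 17

17


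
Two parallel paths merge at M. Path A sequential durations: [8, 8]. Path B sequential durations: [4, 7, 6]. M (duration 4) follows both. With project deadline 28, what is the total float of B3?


Forward pass: ES(B3) = sum of predecessors on chain B = 11
EF = ES + duration = 11 + 6 = 17
Backward pass: LF(M) = deadline = 28; LS(M) = 28 - 4 = 24
LF(B3) = LS(M) - sum(successors on chain B) = 24 - 0 = 24
LS = LF - duration = 24 - 6 = 18
Total float = LS - ES = 18 - 11 = 7

7


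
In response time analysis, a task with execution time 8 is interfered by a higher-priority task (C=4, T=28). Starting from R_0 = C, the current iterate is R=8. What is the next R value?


R_next = C + ceil(R_prev / T_hp) * C_hp
ceil(8 / 28) = ceil(0.2857) = 1
Interference = 1 * 4 = 4
R_next = 8 + 4 = 12

12


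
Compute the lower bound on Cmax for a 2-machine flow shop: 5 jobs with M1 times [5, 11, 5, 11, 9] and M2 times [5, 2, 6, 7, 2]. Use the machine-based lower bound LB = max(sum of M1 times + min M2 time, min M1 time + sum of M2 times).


LB1 = sum(M1 times) + min(M2 times) = 41 + 2 = 43
LB2 = min(M1 times) + sum(M2 times) = 5 + 22 = 27
Lower bound = max(LB1, LB2) = max(43, 27) = 43

43


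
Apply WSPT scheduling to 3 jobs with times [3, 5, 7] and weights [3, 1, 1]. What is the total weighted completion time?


Compute p/w ratios and sort ascending (WSPT): [(3, 3), (5, 1), (7, 1)]
Compute weighted completion times:
  Job (p=3,w=3): C=3, w*C=3*3=9
  Job (p=5,w=1): C=8, w*C=1*8=8
  Job (p=7,w=1): C=15, w*C=1*15=15
Total weighted completion time = 32

32


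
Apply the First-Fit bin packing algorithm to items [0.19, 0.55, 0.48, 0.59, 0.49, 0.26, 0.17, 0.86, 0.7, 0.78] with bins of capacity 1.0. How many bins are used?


Place items sequentially using First-Fit:
  Item 0.19 -> new Bin 1
  Item 0.55 -> Bin 1 (now 0.74)
  Item 0.48 -> new Bin 2
  Item 0.59 -> new Bin 3
  Item 0.49 -> Bin 2 (now 0.97)
  Item 0.26 -> Bin 1 (now 1.0)
  Item 0.17 -> Bin 3 (now 0.76)
  Item 0.86 -> new Bin 4
  Item 0.7 -> new Bin 5
  Item 0.78 -> new Bin 6
Total bins used = 6

6


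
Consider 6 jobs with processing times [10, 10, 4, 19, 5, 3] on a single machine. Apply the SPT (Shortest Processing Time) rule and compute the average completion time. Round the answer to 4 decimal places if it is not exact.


Sort jobs by processing time (SPT order): [3, 4, 5, 10, 10, 19]
Compute completion times sequentially:
  Job 1: processing = 3, completes at 3
  Job 2: processing = 4, completes at 7
  Job 3: processing = 5, completes at 12
  Job 4: processing = 10, completes at 22
  Job 5: processing = 10, completes at 32
  Job 6: processing = 19, completes at 51
Sum of completion times = 127
Average completion time = 127/6 = 21.1667

21.1667


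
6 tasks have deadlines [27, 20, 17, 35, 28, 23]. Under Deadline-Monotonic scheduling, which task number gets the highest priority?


Sort tasks by relative deadline (ascending):
  Task 3: deadline = 17
  Task 2: deadline = 20
  Task 6: deadline = 23
  Task 1: deadline = 27
  Task 5: deadline = 28
  Task 4: deadline = 35
Priority order (highest first): [3, 2, 6, 1, 5, 4]
Highest priority task = 3

3


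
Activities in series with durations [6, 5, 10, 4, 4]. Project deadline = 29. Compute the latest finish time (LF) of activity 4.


LF(activity 4) = deadline - sum of successor durations
Successors: activities 5 through 5 with durations [4]
Sum of successor durations = 4
LF = 29 - 4 = 25

25


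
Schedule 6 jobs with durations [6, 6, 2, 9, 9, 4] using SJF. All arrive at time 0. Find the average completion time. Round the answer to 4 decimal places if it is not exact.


SJF order (ascending): [2, 4, 6, 6, 9, 9]
Completion times:
  Job 1: burst=2, C=2
  Job 2: burst=4, C=6
  Job 3: burst=6, C=12
  Job 4: burst=6, C=18
  Job 5: burst=9, C=27
  Job 6: burst=9, C=36
Average completion = 101/6 = 16.8333

16.8333


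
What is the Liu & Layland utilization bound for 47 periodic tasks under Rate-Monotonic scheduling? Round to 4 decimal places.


Compute 2^(1/47) = 1.0148570979
Subtract 1: 1.0148570979 - 1 = 0.0148570979
Multiply by n: 47 * 0.0148570979 = 0.6982836013
Round to 4 dp: 0.6983

0.6983


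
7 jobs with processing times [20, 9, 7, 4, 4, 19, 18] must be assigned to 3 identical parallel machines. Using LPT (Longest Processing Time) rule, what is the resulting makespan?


Sort jobs in decreasing order (LPT): [20, 19, 18, 9, 7, 4, 4]
Assign each job to the least loaded machine:
  Machine 1: jobs [20, 4, 4], load = 28
  Machine 2: jobs [19, 7], load = 26
  Machine 3: jobs [18, 9], load = 27
Makespan = max load = 28

28


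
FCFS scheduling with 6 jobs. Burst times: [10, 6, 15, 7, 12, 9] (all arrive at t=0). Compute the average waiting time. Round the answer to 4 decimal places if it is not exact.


FCFS order (as given): [10, 6, 15, 7, 12, 9]
Waiting times:
  Job 1: wait = 0
  Job 2: wait = 10
  Job 3: wait = 16
  Job 4: wait = 31
  Job 5: wait = 38
  Job 6: wait = 50
Sum of waiting times = 145
Average waiting time = 145/6 = 24.1667

24.1667


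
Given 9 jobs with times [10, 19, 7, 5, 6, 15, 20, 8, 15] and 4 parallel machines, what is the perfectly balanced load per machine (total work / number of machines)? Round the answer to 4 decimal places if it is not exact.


Total processing time = 10 + 19 + 7 + 5 + 6 + 15 + 20 + 8 + 15 = 105
Number of machines = 4
Ideal balanced load = 105 / 4 = 26.25

26.25


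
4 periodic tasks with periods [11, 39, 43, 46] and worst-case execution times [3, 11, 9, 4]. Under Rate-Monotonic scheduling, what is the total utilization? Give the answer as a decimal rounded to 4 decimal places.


Compute individual utilizations (exact fractions):
  Task 1: C/T = 3/11 (approx. 0.2727)
  Task 2: C/T = 11/39 (approx. 0.2821)
  Task 3: C/T = 9/43 (approx. 0.2093)
  Task 4: C/T = 4/46 = 2/23 (approx. 0.087)
Total utilization U = 3/11 + 11/39 + 9/43 + 2/23 = 361079/424281
Rounded to 4 decimal places: U = 0.8510
RM (Liu & Layland) bound for 4 tasks = 0.756828; compare with U = 361079/424281 (approx. 0.851037)
bound < U <= 1, so the RM sufficient condition is not met (inconclusive; an exact test such as response-time analysis is needed).

0.8510


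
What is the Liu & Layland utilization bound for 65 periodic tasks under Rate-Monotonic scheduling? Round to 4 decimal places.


Compute 2^(1/65) = 1.0107208638
Subtract 1: 1.0107208638 - 1 = 0.0107208638
Multiply by n: 65 * 0.0107208638 = 0.6968561470
Round to 4 dp: 0.6969

0.6969


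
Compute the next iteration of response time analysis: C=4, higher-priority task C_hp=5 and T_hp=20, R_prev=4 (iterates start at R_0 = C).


R_next = C + ceil(R_prev / T_hp) * C_hp
ceil(4 / 20) = ceil(0.2) = 1
Interference = 1 * 5 = 5
R_next = 4 + 5 = 9

9


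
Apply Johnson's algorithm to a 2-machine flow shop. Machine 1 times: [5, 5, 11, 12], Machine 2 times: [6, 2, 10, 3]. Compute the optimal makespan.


Apply Johnson's rule:
  Group 1 (a <= b): [(1, 5, 6)]
  Group 2 (a > b): [(3, 11, 10), (4, 12, 3), (2, 5, 2)]
Optimal job order: [1, 3, 4, 2]
Schedule:
  Job 1: M1 done at 5, M2 done at 11
  Job 3: M1 done at 16, M2 done at 26
  Job 4: M1 done at 28, M2 done at 31
  Job 2: M1 done at 33, M2 done at 35
Makespan = 35

35


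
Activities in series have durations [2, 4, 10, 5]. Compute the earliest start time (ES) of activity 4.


Activity 4 starts after activities 1 through 3 complete.
Predecessor durations: [2, 4, 10]
ES = 2 + 4 + 10 = 16

16


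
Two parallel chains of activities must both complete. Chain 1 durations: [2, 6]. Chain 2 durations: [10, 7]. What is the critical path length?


Path A total = 2 + 6 = 8
Path B total = 10 + 7 = 17
Critical path = longest path = max(8, 17) = 17

17


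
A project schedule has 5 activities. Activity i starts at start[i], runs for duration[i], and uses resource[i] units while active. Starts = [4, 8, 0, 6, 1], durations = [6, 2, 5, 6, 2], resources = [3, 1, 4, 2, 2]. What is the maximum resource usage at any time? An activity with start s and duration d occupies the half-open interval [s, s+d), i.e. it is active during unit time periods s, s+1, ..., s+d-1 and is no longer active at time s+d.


Each activity i is active on [start_i, start_i + duration_i).
Compute total resource usage per time slot:
  t=0: active resources = [4], total = 4
  t=1: active resources = [4, 2], total = 6
  t=2: active resources = [4, 2], total = 6
  t=3: active resources = [4], total = 4
  t=4: active resources = [3, 4], total = 7
  t=5: active resources = [3], total = 3
  t=6: active resources = [3, 2], total = 5
  t=7: active resources = [3, 2], total = 5
  t=8: active resources = [3, 1, 2], total = 6
  t=9: active resources = [3, 1, 2], total = 6
  t=10: active resources = [2], total = 2
  t=11: active resources = [2], total = 2
Peak resource demand = 7

7


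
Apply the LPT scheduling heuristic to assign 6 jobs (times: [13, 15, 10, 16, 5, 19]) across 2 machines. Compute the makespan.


Sort jobs in decreasing order (LPT): [19, 16, 15, 13, 10, 5]
Assign each job to the least loaded machine:
  Machine 1: jobs [19, 13, 5], load = 37
  Machine 2: jobs [16, 15, 10], load = 41
Makespan = max load = 41

41


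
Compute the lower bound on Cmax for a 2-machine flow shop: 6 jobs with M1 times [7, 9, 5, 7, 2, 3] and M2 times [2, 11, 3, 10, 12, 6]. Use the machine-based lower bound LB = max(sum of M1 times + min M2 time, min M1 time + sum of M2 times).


LB1 = sum(M1 times) + min(M2 times) = 33 + 2 = 35
LB2 = min(M1 times) + sum(M2 times) = 2 + 44 = 46
Lower bound = max(LB1, LB2) = max(35, 46) = 46

46


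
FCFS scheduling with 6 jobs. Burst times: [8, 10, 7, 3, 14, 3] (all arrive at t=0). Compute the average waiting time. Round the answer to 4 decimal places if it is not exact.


FCFS order (as given): [8, 10, 7, 3, 14, 3]
Waiting times:
  Job 1: wait = 0
  Job 2: wait = 8
  Job 3: wait = 18
  Job 4: wait = 25
  Job 5: wait = 28
  Job 6: wait = 42
Sum of waiting times = 121
Average waiting time = 121/6 = 20.1667

20.1667


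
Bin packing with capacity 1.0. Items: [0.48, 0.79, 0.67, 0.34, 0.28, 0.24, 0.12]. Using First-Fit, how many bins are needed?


Place items sequentially using First-Fit:
  Item 0.48 -> new Bin 1
  Item 0.79 -> new Bin 2
  Item 0.67 -> new Bin 3
  Item 0.34 -> Bin 1 (now 0.82)
  Item 0.28 -> Bin 3 (now 0.95)
  Item 0.24 -> new Bin 4
  Item 0.12 -> Bin 1 (now 0.94)
Total bins used = 4

4


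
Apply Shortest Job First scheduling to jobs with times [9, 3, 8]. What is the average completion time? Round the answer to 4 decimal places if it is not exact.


SJF order (ascending): [3, 8, 9]
Completion times:
  Job 1: burst=3, C=3
  Job 2: burst=8, C=11
  Job 3: burst=9, C=20
Average completion = 34/3 = 11.3333

11.3333


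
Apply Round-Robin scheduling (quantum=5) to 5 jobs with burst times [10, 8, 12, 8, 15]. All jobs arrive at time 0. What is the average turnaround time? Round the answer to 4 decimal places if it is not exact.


Time quantum = 5
Execution trace:
  J1 runs 5 units, time = 5
  J2 runs 5 units, time = 10
  J3 runs 5 units, time = 15
  J4 runs 5 units, time = 20
  J5 runs 5 units, time = 25
  J1 runs 5 units, time = 30
  J2 runs 3 units, time = 33
  J3 runs 5 units, time = 38
  J4 runs 3 units, time = 41
  J5 runs 5 units, time = 46
  J3 runs 2 units, time = 48
  J5 runs 5 units, time = 53
Finish times: [30, 33, 48, 41, 53]
Average turnaround = 205/5 = 41.0

41.0


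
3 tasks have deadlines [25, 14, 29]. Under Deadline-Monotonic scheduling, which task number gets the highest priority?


Sort tasks by relative deadline (ascending):
  Task 2: deadline = 14
  Task 1: deadline = 25
  Task 3: deadline = 29
Priority order (highest first): [2, 1, 3]
Highest priority task = 2

2


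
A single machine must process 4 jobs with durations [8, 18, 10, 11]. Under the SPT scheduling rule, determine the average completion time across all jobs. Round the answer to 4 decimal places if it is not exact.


Sort jobs by processing time (SPT order): [8, 10, 11, 18]
Compute completion times sequentially:
  Job 1: processing = 8, completes at 8
  Job 2: processing = 10, completes at 18
  Job 3: processing = 11, completes at 29
  Job 4: processing = 18, completes at 47
Sum of completion times = 102
Average completion time = 102/4 = 25.5

25.5


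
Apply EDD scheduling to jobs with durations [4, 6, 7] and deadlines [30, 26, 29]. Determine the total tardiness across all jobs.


Sort by due date (EDD order): [(6, 26), (7, 29), (4, 30)]
Compute completion times and tardiness:
  Job 1: p=6, d=26, C=6, tardiness=max(0,6-26)=0
  Job 2: p=7, d=29, C=13, tardiness=max(0,13-29)=0
  Job 3: p=4, d=30, C=17, tardiness=max(0,17-30)=0
Total tardiness = 0

0


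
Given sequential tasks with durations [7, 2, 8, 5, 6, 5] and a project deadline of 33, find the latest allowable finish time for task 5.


LF(activity 5) = deadline - sum of successor durations
Successors: activities 6 through 6 with durations [5]
Sum of successor durations = 5
LF = 33 - 5 = 28

28


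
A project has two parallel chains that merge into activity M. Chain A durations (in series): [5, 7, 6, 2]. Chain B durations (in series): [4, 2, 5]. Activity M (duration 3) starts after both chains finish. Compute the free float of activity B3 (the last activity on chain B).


ES(B3) = sum of predecessors on chain B = 6
EF(B3) = ES + duration = 6 + 5 = 11
Successor of B3 is M. ES(M) = max(sum(A), sum(B)) = max(20, 11) = 20
Free float = ES(successor) - EF(current) = 20 - 11 = 9

9


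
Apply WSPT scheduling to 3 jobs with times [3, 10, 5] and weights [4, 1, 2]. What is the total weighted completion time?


Compute p/w ratios and sort ascending (WSPT): [(3, 4), (5, 2), (10, 1)]
Compute weighted completion times:
  Job (p=3,w=4): C=3, w*C=4*3=12
  Job (p=5,w=2): C=8, w*C=2*8=16
  Job (p=10,w=1): C=18, w*C=1*18=18
Total weighted completion time = 46

46


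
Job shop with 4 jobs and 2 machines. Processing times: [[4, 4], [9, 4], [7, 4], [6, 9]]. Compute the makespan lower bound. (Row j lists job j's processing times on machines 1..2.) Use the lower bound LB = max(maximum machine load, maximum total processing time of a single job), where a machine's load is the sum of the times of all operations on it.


Machine loads:
  Machine 1: 4 + 9 + 7 + 6 = 26
  Machine 2: 4 + 4 + 4 + 9 = 21
Max machine load = 26
Job totals:
  Job 1: 8
  Job 2: 13
  Job 3: 11
  Job 4: 15
Max job total = 15
Lower bound = max(26, 15) = 26

26


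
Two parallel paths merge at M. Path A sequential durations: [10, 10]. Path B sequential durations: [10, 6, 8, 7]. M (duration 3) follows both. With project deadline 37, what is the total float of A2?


Forward pass: ES(A2) = sum of predecessors on chain A = 10
EF = ES + duration = 10 + 10 = 20
Backward pass: LF(M) = deadline = 37; LS(M) = 37 - 3 = 34
LF(A2) = LS(M) - sum(successors on chain A) = 34 - 0 = 34
LS = LF - duration = 34 - 10 = 24
Total float = LS - ES = 24 - 10 = 14

14


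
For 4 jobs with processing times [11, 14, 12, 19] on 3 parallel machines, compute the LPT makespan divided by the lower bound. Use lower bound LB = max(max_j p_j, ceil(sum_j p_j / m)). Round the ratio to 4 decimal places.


LPT order: [19, 14, 12, 11]
Machine loads after assignment: [19, 14, 23]
LPT makespan = 23
Lower bound = max(max_job, ceil(total/3)) = max(19, 19) = 19
Ratio = 23 / 19 = 1.2105

1.2105


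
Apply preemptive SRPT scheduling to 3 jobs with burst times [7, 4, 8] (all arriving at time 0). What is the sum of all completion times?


Since all jobs arrive at t=0, SRPT equals SPT ordering.
SPT order: [4, 7, 8]
Completion times:
  Job 1: p=4, C=4
  Job 2: p=7, C=11
  Job 3: p=8, C=19
Total completion time = 4 + 11 + 19 = 34

34


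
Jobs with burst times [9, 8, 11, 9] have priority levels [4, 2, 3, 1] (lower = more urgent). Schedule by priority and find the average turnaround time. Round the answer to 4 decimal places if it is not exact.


Sort by priority (ascending = highest first):
Order: [(1, 9), (2, 8), (3, 11), (4, 9)]
Completion times:
  Priority 1, burst=9, C=9
  Priority 2, burst=8, C=17
  Priority 3, burst=11, C=28
  Priority 4, burst=9, C=37
Average turnaround = 91/4 = 22.75

22.75


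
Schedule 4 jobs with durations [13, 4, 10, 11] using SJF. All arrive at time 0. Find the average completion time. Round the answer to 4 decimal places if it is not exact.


SJF order (ascending): [4, 10, 11, 13]
Completion times:
  Job 1: burst=4, C=4
  Job 2: burst=10, C=14
  Job 3: burst=11, C=25
  Job 4: burst=13, C=38
Average completion = 81/4 = 20.25

20.25


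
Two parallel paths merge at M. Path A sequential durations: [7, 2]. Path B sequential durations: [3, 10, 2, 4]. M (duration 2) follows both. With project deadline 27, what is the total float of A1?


Forward pass: ES(A1) = sum of predecessors on chain A = 0
EF = ES + duration = 0 + 7 = 7
Backward pass: LF(M) = deadline = 27; LS(M) = 27 - 2 = 25
LF(A1) = LS(M) - sum(successors on chain A) = 25 - 2 = 23
LS = LF - duration = 23 - 7 = 16
Total float = LS - ES = 16 - 0 = 16

16


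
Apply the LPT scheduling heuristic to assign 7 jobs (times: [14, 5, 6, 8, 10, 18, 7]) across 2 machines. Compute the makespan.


Sort jobs in decreasing order (LPT): [18, 14, 10, 8, 7, 6, 5]
Assign each job to the least loaded machine:
  Machine 1: jobs [18, 8, 6], load = 32
  Machine 2: jobs [14, 10, 7, 5], load = 36
Makespan = max load = 36

36


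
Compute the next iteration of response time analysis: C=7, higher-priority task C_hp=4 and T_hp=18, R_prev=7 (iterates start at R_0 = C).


R_next = C + ceil(R_prev / T_hp) * C_hp
ceil(7 / 18) = ceil(0.3889) = 1
Interference = 1 * 4 = 4
R_next = 7 + 4 = 11

11


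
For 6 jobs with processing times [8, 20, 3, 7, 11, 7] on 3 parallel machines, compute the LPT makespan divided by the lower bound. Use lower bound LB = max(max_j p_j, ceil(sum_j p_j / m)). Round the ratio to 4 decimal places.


LPT order: [20, 11, 8, 7, 7, 3]
Machine loads after assignment: [20, 18, 18]
LPT makespan = 20
Lower bound = max(max_job, ceil(total/3)) = max(20, 19) = 20
Ratio = 20 / 20 = 1.0

1.0


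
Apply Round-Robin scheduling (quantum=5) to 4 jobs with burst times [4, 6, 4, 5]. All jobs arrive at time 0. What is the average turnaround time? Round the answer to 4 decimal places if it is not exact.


Time quantum = 5
Execution trace:
  J1 runs 4 units, time = 4
  J2 runs 5 units, time = 9
  J3 runs 4 units, time = 13
  J4 runs 5 units, time = 18
  J2 runs 1 units, time = 19
Finish times: [4, 19, 13, 18]
Average turnaround = 54/4 = 13.5

13.5


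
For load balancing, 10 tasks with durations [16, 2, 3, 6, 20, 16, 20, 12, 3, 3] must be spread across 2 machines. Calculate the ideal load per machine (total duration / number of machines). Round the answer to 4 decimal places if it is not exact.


Total processing time = 16 + 2 + 3 + 6 + 20 + 16 + 20 + 12 + 3 + 3 = 101
Number of machines = 2
Ideal balanced load = 101 / 2 = 50.5

50.5


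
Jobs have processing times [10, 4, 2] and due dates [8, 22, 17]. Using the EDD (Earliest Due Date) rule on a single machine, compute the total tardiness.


Sort by due date (EDD order): [(10, 8), (2, 17), (4, 22)]
Compute completion times and tardiness:
  Job 1: p=10, d=8, C=10, tardiness=max(0,10-8)=2
  Job 2: p=2, d=17, C=12, tardiness=max(0,12-17)=0
  Job 3: p=4, d=22, C=16, tardiness=max(0,16-22)=0
Total tardiness = 2

2


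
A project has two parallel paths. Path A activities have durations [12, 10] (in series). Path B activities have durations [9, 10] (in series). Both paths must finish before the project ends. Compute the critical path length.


Path A total = 12 + 10 = 22
Path B total = 9 + 10 = 19
Critical path = longest path = max(22, 19) = 22

22


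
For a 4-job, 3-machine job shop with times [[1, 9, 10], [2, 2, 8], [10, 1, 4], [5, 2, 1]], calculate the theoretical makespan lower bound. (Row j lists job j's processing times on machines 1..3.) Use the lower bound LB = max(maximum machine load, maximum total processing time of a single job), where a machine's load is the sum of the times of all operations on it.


Machine loads:
  Machine 1: 1 + 2 + 10 + 5 = 18
  Machine 2: 9 + 2 + 1 + 2 = 14
  Machine 3: 10 + 8 + 4 + 1 = 23
Max machine load = 23
Job totals:
  Job 1: 20
  Job 2: 12
  Job 3: 15
  Job 4: 8
Max job total = 20
Lower bound = max(23, 20) = 23

23


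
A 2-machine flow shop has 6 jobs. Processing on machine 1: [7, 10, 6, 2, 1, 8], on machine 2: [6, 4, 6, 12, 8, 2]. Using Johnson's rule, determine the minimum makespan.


Apply Johnson's rule:
  Group 1 (a <= b): [(5, 1, 8), (4, 2, 12), (3, 6, 6)]
  Group 2 (a > b): [(1, 7, 6), (2, 10, 4), (6, 8, 2)]
Optimal job order: [5, 4, 3, 1, 2, 6]
Schedule:
  Job 5: M1 done at 1, M2 done at 9
  Job 4: M1 done at 3, M2 done at 21
  Job 3: M1 done at 9, M2 done at 27
  Job 1: M1 done at 16, M2 done at 33
  Job 2: M1 done at 26, M2 done at 37
  Job 6: M1 done at 34, M2 done at 39
Makespan = 39

39


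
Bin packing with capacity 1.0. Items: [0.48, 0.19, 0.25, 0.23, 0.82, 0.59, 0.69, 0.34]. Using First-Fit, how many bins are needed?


Place items sequentially using First-Fit:
  Item 0.48 -> new Bin 1
  Item 0.19 -> Bin 1 (now 0.67)
  Item 0.25 -> Bin 1 (now 0.92)
  Item 0.23 -> new Bin 2
  Item 0.82 -> new Bin 3
  Item 0.59 -> Bin 2 (now 0.82)
  Item 0.69 -> new Bin 4
  Item 0.34 -> new Bin 5
Total bins used = 5

5


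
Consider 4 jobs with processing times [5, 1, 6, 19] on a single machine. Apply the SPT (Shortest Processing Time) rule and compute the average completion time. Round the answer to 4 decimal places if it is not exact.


Sort jobs by processing time (SPT order): [1, 5, 6, 19]
Compute completion times sequentially:
  Job 1: processing = 1, completes at 1
  Job 2: processing = 5, completes at 6
  Job 3: processing = 6, completes at 12
  Job 4: processing = 19, completes at 31
Sum of completion times = 50
Average completion time = 50/4 = 12.5

12.5


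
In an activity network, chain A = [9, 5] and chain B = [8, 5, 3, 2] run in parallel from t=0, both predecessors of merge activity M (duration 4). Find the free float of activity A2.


ES(A2) = sum of predecessors on chain A = 9
EF(A2) = ES + duration = 9 + 5 = 14
Successor of A2 is M. ES(M) = max(sum(A), sum(B)) = max(14, 18) = 18
Free float = ES(successor) - EF(current) = 18 - 14 = 4

4


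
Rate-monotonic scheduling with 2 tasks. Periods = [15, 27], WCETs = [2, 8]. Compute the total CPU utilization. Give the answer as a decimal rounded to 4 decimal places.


Compute individual utilizations (exact fractions):
  Task 1: C/T = 2/15 (approx. 0.1333)
  Task 2: C/T = 8/27 (approx. 0.2963)
Total utilization U = 2/15 + 8/27 = 58/135
Rounded to 4 decimal places: U = 0.4296
RM (Liu & Layland) bound for 2 tasks = 0.828427; compare with U = 58/135 (approx. 0.429630)
U <= bound, so schedulable by RM sufficient condition.

0.4296


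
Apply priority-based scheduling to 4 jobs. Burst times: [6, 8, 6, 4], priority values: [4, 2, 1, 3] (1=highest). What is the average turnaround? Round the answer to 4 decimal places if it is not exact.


Sort by priority (ascending = highest first):
Order: [(1, 6), (2, 8), (3, 4), (4, 6)]
Completion times:
  Priority 1, burst=6, C=6
  Priority 2, burst=8, C=14
  Priority 3, burst=4, C=18
  Priority 4, burst=6, C=24
Average turnaround = 62/4 = 15.5

15.5


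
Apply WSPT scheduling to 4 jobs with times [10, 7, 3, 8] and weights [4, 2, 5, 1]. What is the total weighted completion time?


Compute p/w ratios and sort ascending (WSPT): [(3, 5), (10, 4), (7, 2), (8, 1)]
Compute weighted completion times:
  Job (p=3,w=5): C=3, w*C=5*3=15
  Job (p=10,w=4): C=13, w*C=4*13=52
  Job (p=7,w=2): C=20, w*C=2*20=40
  Job (p=8,w=1): C=28, w*C=1*28=28
Total weighted completion time = 135

135


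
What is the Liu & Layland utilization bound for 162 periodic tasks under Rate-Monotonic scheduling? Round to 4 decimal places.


Compute 2^(1/162) = 1.0042878529
Subtract 1: 1.0042878529 - 1 = 0.0042878529
Multiply by n: 162 * 0.0042878529 = 0.6946321698
Round to 4 dp: 0.6946

0.6946


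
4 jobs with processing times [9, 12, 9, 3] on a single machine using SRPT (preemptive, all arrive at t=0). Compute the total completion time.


Since all jobs arrive at t=0, SRPT equals SPT ordering.
SPT order: [3, 9, 9, 12]
Completion times:
  Job 1: p=3, C=3
  Job 2: p=9, C=12
  Job 3: p=9, C=21
  Job 4: p=12, C=33
Total completion time = 3 + 12 + 21 + 33 = 69

69


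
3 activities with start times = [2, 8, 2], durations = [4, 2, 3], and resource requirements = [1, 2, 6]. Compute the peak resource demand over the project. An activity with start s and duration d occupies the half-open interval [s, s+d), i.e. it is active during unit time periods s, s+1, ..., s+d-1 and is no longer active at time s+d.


Each activity i is active on [start_i, start_i + duration_i).
Compute total resource usage per time slot:
  t=0: active resources = [], total = 0
  t=1: active resources = [], total = 0
  t=2: active resources = [1, 6], total = 7
  t=3: active resources = [1, 6], total = 7
  t=4: active resources = [1, 6], total = 7
  t=5: active resources = [1], total = 1
  t=6: active resources = [], total = 0
  t=7: active resources = [], total = 0
  t=8: active resources = [2], total = 2
  t=9: active resources = [2], total = 2
Peak resource demand = 7

7


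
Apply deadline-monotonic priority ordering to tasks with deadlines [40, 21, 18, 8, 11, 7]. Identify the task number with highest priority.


Sort tasks by relative deadline (ascending):
  Task 6: deadline = 7
  Task 4: deadline = 8
  Task 5: deadline = 11
  Task 3: deadline = 18
  Task 2: deadline = 21
  Task 1: deadline = 40
Priority order (highest first): [6, 4, 5, 3, 2, 1]
Highest priority task = 6

6


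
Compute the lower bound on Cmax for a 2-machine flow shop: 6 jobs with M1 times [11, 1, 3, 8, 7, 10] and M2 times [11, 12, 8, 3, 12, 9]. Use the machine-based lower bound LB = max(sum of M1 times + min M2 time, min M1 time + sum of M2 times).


LB1 = sum(M1 times) + min(M2 times) = 40 + 3 = 43
LB2 = min(M1 times) + sum(M2 times) = 1 + 55 = 56
Lower bound = max(LB1, LB2) = max(43, 56) = 56

56


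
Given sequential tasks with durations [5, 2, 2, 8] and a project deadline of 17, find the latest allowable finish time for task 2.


LF(activity 2) = deadline - sum of successor durations
Successors: activities 3 through 4 with durations [2, 8]
Sum of successor durations = 10
LF = 17 - 10 = 7

7


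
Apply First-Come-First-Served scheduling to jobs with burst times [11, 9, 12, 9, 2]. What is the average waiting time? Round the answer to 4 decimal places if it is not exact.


FCFS order (as given): [11, 9, 12, 9, 2]
Waiting times:
  Job 1: wait = 0
  Job 2: wait = 11
  Job 3: wait = 20
  Job 4: wait = 32
  Job 5: wait = 41
Sum of waiting times = 104
Average waiting time = 104/5 = 20.8

20.8


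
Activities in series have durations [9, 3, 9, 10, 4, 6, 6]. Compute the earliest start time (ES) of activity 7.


Activity 7 starts after activities 1 through 6 complete.
Predecessor durations: [9, 3, 9, 10, 4, 6]
ES = 9 + 3 + 9 + 10 + 4 + 6 = 41

41
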